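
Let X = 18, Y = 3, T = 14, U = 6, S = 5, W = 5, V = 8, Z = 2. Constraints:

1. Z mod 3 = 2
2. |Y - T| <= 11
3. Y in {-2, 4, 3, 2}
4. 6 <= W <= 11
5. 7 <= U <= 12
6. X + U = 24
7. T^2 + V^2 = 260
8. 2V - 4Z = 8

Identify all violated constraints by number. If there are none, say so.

Constraints 4, 5 do not hold.

1. 2 mod 3 = 2  true
2. |3 - 14| = 11; 11 ≤ 11  true
3. Y = 3 is in {-2, 4, 3, 2}  true
4. W = 5 is outside [6, 11]  false
5. U = 6 is outside [7, 12]  false
6. X + U = 18 + 6 = 24  true
7. T^2 + V^2 = 14^2 + 8^2 = 196 + 64 = 260  true
8. 2V - 4Z = 2(8) - 4(2) = 8  true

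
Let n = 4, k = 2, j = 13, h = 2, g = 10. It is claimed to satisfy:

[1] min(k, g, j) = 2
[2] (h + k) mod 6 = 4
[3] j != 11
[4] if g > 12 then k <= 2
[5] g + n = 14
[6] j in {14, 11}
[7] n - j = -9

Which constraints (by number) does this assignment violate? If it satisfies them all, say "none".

No — constraint 6 is not satisfied.

[1] min(2, 10, 13) = 2 — holds.
[2] h + k = 4; 4 mod 6 = 4 — holds.
[3] j = 13, and 13 ≠ 11 — holds.
[4] g = 10, not > 12; antecedent false, conditional vacuously true — holds.
[5] g + n = 10 + 4 = 14 — holds.
[6] j = 13 is not in {14, 11} — fails.
[7] n - j = 4 - 13 = -9 — holds.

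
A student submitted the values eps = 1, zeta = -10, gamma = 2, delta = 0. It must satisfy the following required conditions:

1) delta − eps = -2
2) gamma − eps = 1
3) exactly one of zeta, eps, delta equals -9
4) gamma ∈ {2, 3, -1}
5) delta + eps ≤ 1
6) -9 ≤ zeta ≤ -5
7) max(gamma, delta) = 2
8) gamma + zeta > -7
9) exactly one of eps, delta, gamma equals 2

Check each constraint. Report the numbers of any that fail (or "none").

The assignment fails constraints 1, 3, 6, and 8.

1) delta − eps = 0 − 1 = -1, not -2 — violated.
2) gamma − eps = 2 − 1 = 1 — satisfied.
3) zeta=-10, eps=1, delta=0; 0 of them equal -9, not exactly one — violated.
4) gamma = 2 is in {2, 3, -1} — satisfied.
5) delta + eps = 0 + 1 = 1; 1 ≤ 1 — satisfied.
6) zeta = -10 is outside [-9, -5] — violated.
7) max(2, 0) = 2 — satisfied.
8) gamma + zeta = 2 + (-10) = -8; -8 ≤ -7, bound -7 not met — violated.
9) eps=1, delta=0, gamma=2; 1 of them equals 2 — satisfied.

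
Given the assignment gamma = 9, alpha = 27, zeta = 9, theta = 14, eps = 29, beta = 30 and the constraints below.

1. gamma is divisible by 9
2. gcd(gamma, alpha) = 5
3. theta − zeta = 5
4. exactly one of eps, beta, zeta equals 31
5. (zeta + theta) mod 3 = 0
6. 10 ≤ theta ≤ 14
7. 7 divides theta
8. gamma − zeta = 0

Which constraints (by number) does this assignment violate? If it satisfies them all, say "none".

Constraints 2, 4, and 5 do not hold.

1. 9 / 9 = 1, so 9 divides 9 — holds.
2. gcd(9, 27) = 9, not 5 — does not hold.
3. theta − zeta = 14 − 9 = 5 — holds.
4. eps=29, beta=30, zeta=9; 0 of them equal 31, not exactly one — does not hold.
5. zeta + theta = 23; 23 mod 3 = 2, not 0 — does not hold.
6. theta = 14 lies in [10, 14] — holds.
7. 14 / 7 = 2, so 7 divides 14 — holds.
8. gamma − zeta = 9 − 9 = 0 — holds.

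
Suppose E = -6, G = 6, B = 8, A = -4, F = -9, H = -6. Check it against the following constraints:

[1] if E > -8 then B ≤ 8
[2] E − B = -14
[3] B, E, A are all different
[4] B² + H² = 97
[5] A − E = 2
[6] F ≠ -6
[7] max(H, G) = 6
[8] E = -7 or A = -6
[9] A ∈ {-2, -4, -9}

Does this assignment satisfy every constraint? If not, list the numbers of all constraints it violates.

Constraints 4 and 8 do not hold.

[1] E = -6 > -8, so we need B ≤ 8; B = 8 ≤ 8 — OK.
[2] E − B = -6 − 8 = -14 — OK.
[3] values 8, -6, -4 are pairwise distinct — OK.
[4] B² + H² = 8² + (-6)² = 64 + 36 = 100, not 97 — violated.
[5] A − E = -4 − (-6) = 2 — OK.
[6] F = -9, and -9 ≠ -6 — OK.
[7] max(-6, 6) = 6 — OK.
[8] E = -6 ≠ -7 and A = -4 ≠ -6; both disjuncts false — violated.
[9] A = -4 is in {-2, -4, -9} — OK.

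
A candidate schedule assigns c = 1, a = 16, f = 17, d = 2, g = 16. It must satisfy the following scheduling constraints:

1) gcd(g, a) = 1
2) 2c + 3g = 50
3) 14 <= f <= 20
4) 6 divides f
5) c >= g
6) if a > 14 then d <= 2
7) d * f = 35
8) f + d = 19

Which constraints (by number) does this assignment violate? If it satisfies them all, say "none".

1) gcd(16, 16) = 16, not 1 — does not hold.
2) 2c + 3g = 2(1) + 3(16) = 50 — holds.
3) f = 17 lies in [14, 20] — holds.
4) 17 = 6*2 + 5, so 6 does not divide 17 — does not hold.
5) c = 1, g = 16; 1 < 16 (want ≥) — does not hold.
6) a = 16 > 14, so we need d ≤ 2; d = 2 ≤ 2 — holds.
7) d * f = 2 * 17 = 34, not 35 — does not hold.
8) f + d = 17 + 2 = 19 — holds.

No — constraints 1, 4, 5, and 7 are not satisfied.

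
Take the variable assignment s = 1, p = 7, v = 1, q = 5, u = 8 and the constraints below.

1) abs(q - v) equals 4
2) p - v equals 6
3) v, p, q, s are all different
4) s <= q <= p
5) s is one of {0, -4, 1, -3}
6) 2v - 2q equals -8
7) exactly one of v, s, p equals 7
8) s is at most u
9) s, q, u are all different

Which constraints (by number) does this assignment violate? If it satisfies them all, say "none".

1) abs(5 - 1) = 4  ✓
2) p - v = 7 - 1 = 6  ✓
3) v = s = 1, not all different  ✗
4) values 1 <= 5 <= 7  ✓
5) s = 1 is in {0, -4, 1, -3}  ✓
6) 2v - 2q = 2(1) - 2(5) = -8  ✓
7) v=1, s=1, p=7; 1 of them equals 7  ✓
8) s = 1, u = 8; 1 ≤ 8  ✓
9) values 1, 5, 8 are pairwise distinct  ✓

Constraint 3 does not hold.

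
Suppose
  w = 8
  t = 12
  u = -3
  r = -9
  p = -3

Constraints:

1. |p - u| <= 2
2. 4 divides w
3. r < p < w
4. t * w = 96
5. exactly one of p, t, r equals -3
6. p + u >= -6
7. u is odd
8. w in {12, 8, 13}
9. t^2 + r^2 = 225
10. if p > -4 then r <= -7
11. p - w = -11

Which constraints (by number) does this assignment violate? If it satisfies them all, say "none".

All constraints are satisfied.

1. |-3 - (-3)| = 0; 0 ≤ 2 — OK.
2. 8 / 4 = 2, so 4 divides 8 — OK.
3. values -9 < -3 < 8 — OK.
4. t * w = 12 * 8 = 96 — OK.
5. p=-3, t=12, r=-9; 1 of them equals -3 — OK.
6. p + u = -3 + (-3) = -6; -6 ≥ -6 — OK.
7. u = -3 is odd — OK.
8. w = 8 is in {12, 8, 13} — OK.
9. t^2 + r^2 = 12^2 + (-9)^2 = 144 + 81 = 225 — OK.
10. p = -3 > -4, so we need r ≤ -7; r = -9 ≤ -7 — OK.
11. p - w = -3 - 8 = -11 — OK.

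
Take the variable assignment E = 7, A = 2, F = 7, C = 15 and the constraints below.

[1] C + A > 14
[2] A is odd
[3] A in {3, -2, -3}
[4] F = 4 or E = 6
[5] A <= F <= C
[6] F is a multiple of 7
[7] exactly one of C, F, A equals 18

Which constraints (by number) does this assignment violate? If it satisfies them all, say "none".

Constraints 2, 3, 4, and 7 are violated.

[1] C + A = 15 + 2 = 17; 17 > 14  yes
[2] A = 2 is even  no
[3] A = 2 is not in {3, -2, -3}  no
[4] F = 7 ≠ 4 and E = 7 ≠ 6; both disjuncts false  no
[5] values 2 <= 7 <= 15  yes
[6] 7 / 7 = 1, so 7 divides 7  yes
[7] C=15, F=7, A=2; 0 of them equal 18, not exactly one  no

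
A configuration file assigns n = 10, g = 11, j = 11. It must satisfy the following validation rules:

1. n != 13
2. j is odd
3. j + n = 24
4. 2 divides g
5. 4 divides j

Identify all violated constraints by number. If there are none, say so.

The assignment fails constraints 3, 4, and 5.

1. n = 10, and 10 ≠ 13  true
2. j = 11 is odd  true
3. j + n = 11 + 10 = 21, not 24  false
4. 11 = 2*5 + 1, so 2 does not divide 11  false
5. 11 = 4*2 + 3, so 4 does not divide 11  false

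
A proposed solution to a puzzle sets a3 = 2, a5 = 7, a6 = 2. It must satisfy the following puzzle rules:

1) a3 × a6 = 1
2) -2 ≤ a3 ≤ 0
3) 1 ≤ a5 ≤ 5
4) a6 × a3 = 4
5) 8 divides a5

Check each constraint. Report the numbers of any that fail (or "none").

1) a3 × a6 = 2 × 2 = 4, not 1 — fails.
2) a3 = 2 is outside [-2, 0] — fails.
3) a5 = 7 is outside [1, 5] — fails.
4) a6 × a3 = 2 × 2 = 4 — holds.
5) 7 = 8×0 + 7, so 8 does not divide 7 — fails.

Constraints 1, 2, 3, and 5 are violated.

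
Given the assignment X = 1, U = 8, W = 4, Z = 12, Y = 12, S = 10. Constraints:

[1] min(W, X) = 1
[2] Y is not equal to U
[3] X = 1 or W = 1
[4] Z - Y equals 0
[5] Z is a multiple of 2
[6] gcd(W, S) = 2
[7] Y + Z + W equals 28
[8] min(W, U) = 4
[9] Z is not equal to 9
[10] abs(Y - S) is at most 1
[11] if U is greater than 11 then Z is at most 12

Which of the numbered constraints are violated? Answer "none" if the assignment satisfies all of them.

[1] min(4, 1) = 1  ✔
[2] Y = 12, U = 8; distinct  ✔
[3] X = 1 = 1 (first disjunct)  ✔
[4] Z - Y = 12 - 12 = 0  ✔
[5] 12 / 2 = 6, so 2 divides 12  ✔
[6] gcd(4, 10) = 2  ✔
[7] Y + Z + W = 12 + 12 + 4 = 28  ✔
[8] min(4, 8) = 4  ✔
[9] Z = 12, and 12 ≠ 9  ✔
[10] abs(12 - 10) = 2; 2 > 1, exceeds bound 1  ✘
[11] U = 8, not > 11; antecedent false, conditional vacuously true  ✔

No — constraint 10 is not satisfied.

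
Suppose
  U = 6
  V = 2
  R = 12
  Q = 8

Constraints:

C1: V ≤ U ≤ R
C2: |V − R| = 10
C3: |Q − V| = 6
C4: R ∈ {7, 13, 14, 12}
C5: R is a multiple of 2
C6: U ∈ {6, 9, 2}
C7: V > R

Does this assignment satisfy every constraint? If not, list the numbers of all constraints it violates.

Constraint 7 does not hold.

C1: values 2 ≤ 6 ≤ 12  OK
C2: |2 − 12| = 10  OK
C3: |8 − 2| = 6  OK
C4: R = 12 is in {7, 13, 14, 12}  OK
C5: 12 / 2 = 6, so 2 divides 12  OK
C6: U = 6 is in {6, 9, 2}  OK
C7: V = 2, R = 12; 2 ≤ 12 (want >)  FAIL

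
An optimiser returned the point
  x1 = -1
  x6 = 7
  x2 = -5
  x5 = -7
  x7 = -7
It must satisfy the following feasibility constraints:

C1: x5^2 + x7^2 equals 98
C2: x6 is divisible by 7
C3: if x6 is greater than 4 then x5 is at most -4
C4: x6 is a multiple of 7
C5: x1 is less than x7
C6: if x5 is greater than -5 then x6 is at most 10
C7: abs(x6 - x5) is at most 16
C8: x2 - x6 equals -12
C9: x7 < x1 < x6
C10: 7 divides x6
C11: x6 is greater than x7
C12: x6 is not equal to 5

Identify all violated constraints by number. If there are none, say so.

C1: x5^2 + x7^2 = (-7)^2 + (-7)^2 = 49 + 49 = 98 — holds.
C2: 7 / 7 = 1, so 7 divides 7 — holds.
C3: x6 = 7 > 4, so we need x5 ≤ -4; x5 = -7 ≤ -4 — holds.
C4: 7 / 7 = 1, so 7 divides 7 — holds.
C5: x1 = -1, x7 = -7; -1 ≥ -7 (want <) — fails.
C6: x5 = -7, not > -5; antecedent false, conditional vacuously true — holds.
C7: abs(7 - (-7)) = 14; 14 ≤ 16 — holds.
C8: x2 - x6 = -5 - 7 = -12 — holds.
C9: values -7 < -1 < 7 — holds.
C10: 7 / 7 = 1, so 7 divides 7 — holds.
C11: x6 = 7, x7 = -7; 7 > -7 — holds.
C12: x6 = 7, and 7 ≠ 5 — holds.

Constraint 5 is violated.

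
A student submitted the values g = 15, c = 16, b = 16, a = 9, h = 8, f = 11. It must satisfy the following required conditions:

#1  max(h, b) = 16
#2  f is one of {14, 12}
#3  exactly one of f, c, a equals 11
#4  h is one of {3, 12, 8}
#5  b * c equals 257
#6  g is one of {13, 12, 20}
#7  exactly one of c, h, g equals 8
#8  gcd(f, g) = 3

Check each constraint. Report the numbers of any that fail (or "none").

#1 max(8, 16) = 16 — holds.
#2 f = 11 is not in {14, 12} — fails.
#3 f=11, c=16, a=9; 1 of them equals 11 — holds.
#4 h = 8 is in {3, 12, 8} — holds.
#5 b * c = 16 * 16 = 256, not 257 — fails.
#6 g = 15 is not in {13, 12, 20} — fails.
#7 c=16, h=8, g=15; 1 of them equals 8 — holds.
#8 gcd(11, 15) = 1, not 3 — fails.

Constraints 2, 5, 6, 8 do not hold.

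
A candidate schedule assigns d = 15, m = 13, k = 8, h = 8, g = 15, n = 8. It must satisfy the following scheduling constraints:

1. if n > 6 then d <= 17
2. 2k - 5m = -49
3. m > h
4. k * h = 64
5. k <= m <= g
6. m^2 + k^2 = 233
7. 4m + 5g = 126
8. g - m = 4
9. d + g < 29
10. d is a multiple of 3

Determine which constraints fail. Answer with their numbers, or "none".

Constraints 7, 8, 9 do not hold.

1. n = 8 > 6, so we need d ≤ 17; d = 15 ≤ 17  OK
2. 2k - 5m = 2(8) - 5(13) = -49  OK
3. m = 13, h = 8; 13 > 8  OK
4. k * h = 8 * 8 = 64  OK
5. values 8 <= 13 <= 15  OK
6. m^2 + k^2 = 13^2 + 8^2 = 169 + 64 = 233  OK
7. 4m + 5g = 4(13) + 5(15) = 127, not 126  FAIL
8. g - m = 15 - 13 = 2, not 4  FAIL
9. d + g = 15 + 15 = 30; 30 ≥ 29, bound 29 not met  FAIL
10. 15 / 3 = 5, so 3 divides 15  OK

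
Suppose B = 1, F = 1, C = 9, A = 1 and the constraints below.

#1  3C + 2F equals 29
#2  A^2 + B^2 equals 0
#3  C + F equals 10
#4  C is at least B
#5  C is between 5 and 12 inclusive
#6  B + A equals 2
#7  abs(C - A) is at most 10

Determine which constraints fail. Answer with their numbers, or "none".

#1 3C + 2F = 3(9) + 2(1) = 29 — OK.
#2 A^2 + B^2 = 1^2 + 1^2 = 1 + 1 = 2, not 0 — violated.
#3 C + F = 9 + 1 = 10 — OK.
#4 C = 9, B = 1; 9 ≥ 1 — OK.
#5 C = 9 lies in [5, 12] — OK.
#6 B + A = 1 + 1 = 2 — OK.
#7 abs(9 - 1) = 8; 8 ≤ 10 — OK.

The assignment fails constraint 2.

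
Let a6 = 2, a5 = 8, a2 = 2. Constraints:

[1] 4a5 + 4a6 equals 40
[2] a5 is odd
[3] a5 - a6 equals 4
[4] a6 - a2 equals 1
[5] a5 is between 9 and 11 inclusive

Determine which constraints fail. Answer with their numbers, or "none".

[1] 4a5 + 4a6 = 4(8) + 4(2) = 40  ✓
[2] a5 = 8 is even  ✗
[3] a5 - a6 = 8 - 2 = 6, not 4  ✗
[4] a6 - a2 = 2 - 2 = 0, not 1  ✗
[5] a5 = 8 is outside [9, 11]  ✗

Constraints 2, 3, 4, and 5 do not hold.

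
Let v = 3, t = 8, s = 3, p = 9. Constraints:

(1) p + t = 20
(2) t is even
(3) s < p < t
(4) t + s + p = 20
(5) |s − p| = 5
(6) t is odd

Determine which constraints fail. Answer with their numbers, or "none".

(1) p + t = 9 + 8 = 17, not 20 — does not hold.
(2) t = 8 is even — holds.
(3) values 3, 9, 8; p = 9 is not < t = 8 — does not hold.
(4) t + s + p = 8 + 3 + 9 = 20 — holds.
(5) |3 − 9| = 6, not 5 — does not hold.
(6) t = 8 is even — does not hold.

Constraints 1, 3, 5, and 6 are violated.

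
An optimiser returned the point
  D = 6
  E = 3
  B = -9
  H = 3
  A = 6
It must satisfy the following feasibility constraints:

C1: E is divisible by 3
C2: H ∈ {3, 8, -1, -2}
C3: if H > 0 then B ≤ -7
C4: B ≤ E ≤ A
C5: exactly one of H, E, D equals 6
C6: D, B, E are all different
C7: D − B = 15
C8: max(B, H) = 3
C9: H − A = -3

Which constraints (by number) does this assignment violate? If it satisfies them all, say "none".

C1: 3 / 3 = 1, so 3 divides 3  OK
C2: H = 3 is in {3, 8, -1, -2}  OK
C3: H = 3 > 0, so we need B ≤ -7; B = -9 ≤ -7  OK
C4: values -9 ≤ 3 ≤ 6  OK
C5: H=3, E=3, D=6; 1 of them equals 6  OK
C6: values 6, -9, 3 are pairwise distinct  OK
C7: D − B = 6 − (-9) = 15  OK
C8: max(-9, 3) = 3  OK
C9: H − A = 3 − 6 = -3  OK

Yes — all constraints hold.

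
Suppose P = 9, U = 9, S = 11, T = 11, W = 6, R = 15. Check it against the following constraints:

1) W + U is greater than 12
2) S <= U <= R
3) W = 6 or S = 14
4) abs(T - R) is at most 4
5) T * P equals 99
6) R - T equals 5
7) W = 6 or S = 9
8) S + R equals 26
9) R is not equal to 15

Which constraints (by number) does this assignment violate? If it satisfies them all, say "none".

No — constraints 2, 6, 9 are not satisfied.

1) W + U = 6 + 9 = 15; 15 > 12 — holds.
2) values 11, 9, 15; S = 11 is not <= U = 9 — fails.
3) W = 6 = 6 (first disjunct) — holds.
4) abs(11 - 15) = 4; 4 ≤ 4 — holds.
5) T * P = 11 * 9 = 99 — holds.
6) R - T = 15 - 11 = 4, not 5 — fails.
7) W = 6 = 6 (first disjunct) — holds.
8) S + R = 11 + 15 = 26 — holds.
9) R = 15, but 15 is required to differ — fails.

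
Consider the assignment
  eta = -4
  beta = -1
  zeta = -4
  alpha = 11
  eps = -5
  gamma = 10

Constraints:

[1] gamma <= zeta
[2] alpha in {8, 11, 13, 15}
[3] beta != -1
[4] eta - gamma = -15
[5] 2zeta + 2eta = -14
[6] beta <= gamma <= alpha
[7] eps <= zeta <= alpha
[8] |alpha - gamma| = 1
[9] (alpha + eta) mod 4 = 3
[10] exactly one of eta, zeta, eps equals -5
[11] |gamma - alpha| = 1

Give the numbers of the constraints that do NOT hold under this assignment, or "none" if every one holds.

[1] gamma = 10, zeta = -4; 10 > -4 (want ≤)  no
[2] alpha = 11 is in {8, 11, 13, 15}  yes
[3] beta = -1, but -1 is required to differ  no
[4] eta - gamma = -4 - 10 = -14, not -15  no
[5] 2zeta + 2eta = 2(-4) + 2(-4) = -16, not -14  no
[6] values -1 <= 10 <= 11  yes
[7] values -5 <= -4 <= 11  yes
[8] |11 - 10| = 1  yes
[9] alpha + eta = 7; 7 mod 4 = 3  yes
[10] eta=-4, zeta=-4, eps=-5; 1 of them equals -5  yes
[11] |10 - 11| = 1  yes

The assignment fails constraints 1, 3, 4, and 5.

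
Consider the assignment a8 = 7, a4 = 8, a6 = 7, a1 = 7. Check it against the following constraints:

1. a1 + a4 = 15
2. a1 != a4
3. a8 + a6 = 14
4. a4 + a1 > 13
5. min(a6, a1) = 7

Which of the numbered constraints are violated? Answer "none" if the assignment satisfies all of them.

The assignment satisfies every constraint.

1. a1 + a4 = 7 + 8 = 15 — satisfied.
2. a1 = 7, a4 = 8; distinct — satisfied.
3. a8 + a6 = 7 + 7 = 14 — satisfied.
4. a4 + a1 = 8 + 7 = 15; 15 > 13 — satisfied.
5. min(7, 7) = 7 — satisfied.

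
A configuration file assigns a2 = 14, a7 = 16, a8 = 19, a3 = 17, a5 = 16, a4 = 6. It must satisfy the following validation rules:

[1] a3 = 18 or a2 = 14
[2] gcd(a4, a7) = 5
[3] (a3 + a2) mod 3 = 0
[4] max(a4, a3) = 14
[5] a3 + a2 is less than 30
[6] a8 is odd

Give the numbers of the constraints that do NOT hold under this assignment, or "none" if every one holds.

[1] a3 = 17 ≠ 18, but a2 = 14 = 14 (second disjunct) — OK.
[2] gcd(6, 16) = 2, not 5 — violated.
[3] a3 + a2 = 31; 31 mod 3 = 1, not 0 — violated.
[4] max(6, 17) = 17, not 14 — violated.
[5] a3 + a2 = 17 + 14 = 31; 31 ≥ 30, bound 30 not met — violated.
[6] a8 = 19 is odd — OK.

Constraints 2, 3, 4, and 5 do not hold.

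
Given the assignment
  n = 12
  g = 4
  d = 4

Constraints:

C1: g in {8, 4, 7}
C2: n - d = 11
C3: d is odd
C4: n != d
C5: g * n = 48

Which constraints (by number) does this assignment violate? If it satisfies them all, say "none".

Constraints 2, 3 do not hold.

C1: g = 4 is in {8, 4, 7} — holds.
C2: n - d = 12 - 4 = 8, not 11 — fails.
C3: d = 4 is even — fails.
C4: n = 12, d = 4; distinct — holds.
C5: g * n = 4 * 12 = 48 — holds.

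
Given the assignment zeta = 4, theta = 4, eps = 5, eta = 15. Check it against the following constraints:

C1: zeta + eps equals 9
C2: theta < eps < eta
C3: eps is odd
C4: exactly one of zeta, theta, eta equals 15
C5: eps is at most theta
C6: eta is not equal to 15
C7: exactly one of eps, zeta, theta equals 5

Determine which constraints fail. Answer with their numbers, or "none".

C1: zeta + eps = 4 + 5 = 9  OK
C2: values 4 < 5 < 15  OK
C3: eps = 5 is odd  OK
C4: zeta=4, theta=4, eta=15; 1 of them equals 15  OK
C5: eps = 5, theta = 4; 5 > 4 (want ≤)  FAIL
C6: eta = 15, but 15 is required to differ  FAIL
C7: eps=5, zeta=4, theta=4; 1 of them equals 5  OK

The assignment fails constraints 5 and 6.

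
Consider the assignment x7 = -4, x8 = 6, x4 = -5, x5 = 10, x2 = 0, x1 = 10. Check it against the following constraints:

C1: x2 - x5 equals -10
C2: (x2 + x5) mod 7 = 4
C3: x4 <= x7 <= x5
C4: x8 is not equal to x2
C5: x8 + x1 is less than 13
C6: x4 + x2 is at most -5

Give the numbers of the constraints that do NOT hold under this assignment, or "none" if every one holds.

C1: x2 - x5 = 0 - 10 = -10  yes
C2: x2 + x5 = 10; 10 mod 7 = 3, not 4  no
C3: values -5 <= -4 <= 10  yes
C4: x8 = 6, x2 = 0; distinct  yes
C5: x8 + x1 = 6 + 10 = 16; 16 ≥ 13, bound 13 not met  no
C6: x4 + x2 = -5 + 0 = -5; -5 ≤ -5  yes

Constraints 2 and 5 are violated.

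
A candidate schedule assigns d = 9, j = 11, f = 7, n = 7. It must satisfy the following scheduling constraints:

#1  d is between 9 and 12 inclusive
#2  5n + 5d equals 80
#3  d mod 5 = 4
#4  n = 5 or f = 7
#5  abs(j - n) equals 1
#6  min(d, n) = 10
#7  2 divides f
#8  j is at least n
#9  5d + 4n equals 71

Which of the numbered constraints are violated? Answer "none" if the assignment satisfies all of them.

#1 d = 9 lies in [9, 12] — holds.
#2 5n + 5d = 5(7) + 5(9) = 80 — holds.
#3 9 mod 5 = 4 — holds.
#4 n = 7 ≠ 5, but f = 7 = 7 (second disjunct) — holds.
#5 abs(11 - 7) = 4, not 1 — fails.
#6 min(9, 7) = 7, not 10 — fails.
#7 7 = 2*3 + 1, so 2 does not divide 7 — fails.
#8 j = 11, n = 7; 11 ≥ 7 — holds.
#9 5d + 4n = 5(9) + 4(7) = 73, not 71 — fails.

Constraints 5, 6, 7, 9 do not hold.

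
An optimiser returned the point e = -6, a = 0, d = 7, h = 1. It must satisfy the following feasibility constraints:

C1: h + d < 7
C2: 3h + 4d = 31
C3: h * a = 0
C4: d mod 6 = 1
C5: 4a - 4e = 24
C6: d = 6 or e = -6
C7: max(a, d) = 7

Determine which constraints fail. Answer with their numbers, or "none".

C1: h + d = 1 + 7 = 8; 8 ≥ 7, bound 7 not met  no
C2: 3h + 4d = 3(1) + 4(7) = 31  yes
C3: h * a = 1 * 0 = 0  yes
C4: 7 mod 6 = 1  yes
C5: 4a - 4e = 4(0) - 4(-6) = 24  yes
C6: d = 7 ≠ 6, but e = -6 = -6 (second disjunct)  yes
C7: max(0, 7) = 7  yes

No — constraint 1 is not satisfied.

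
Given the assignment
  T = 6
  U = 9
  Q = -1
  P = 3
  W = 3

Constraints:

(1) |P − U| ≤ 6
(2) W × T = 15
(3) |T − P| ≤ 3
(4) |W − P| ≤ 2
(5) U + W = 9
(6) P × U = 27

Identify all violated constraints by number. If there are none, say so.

No — constraints 2, 5 are not satisfied.

(1) |3 − 9| = 6; 6 ≤ 6 — satisfied.
(2) W × T = 3 × 6 = 18, not 15 — violated.
(3) |6 − 3| = 3; 3 ≤ 3 — satisfied.
(4) |3 − 3| = 0; 0 ≤ 2 — satisfied.
(5) U + W = 9 + 3 = 12, not 9 — violated.
(6) P × U = 3 × 9 = 27 — satisfied.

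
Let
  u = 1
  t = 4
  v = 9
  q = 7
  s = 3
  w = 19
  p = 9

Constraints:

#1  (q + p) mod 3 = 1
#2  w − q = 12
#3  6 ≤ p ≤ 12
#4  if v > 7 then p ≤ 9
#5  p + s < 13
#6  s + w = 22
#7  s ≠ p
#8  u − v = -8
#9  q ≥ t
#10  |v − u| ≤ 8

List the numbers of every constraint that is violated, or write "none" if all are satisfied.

No violations.

#1 q + p = 16; 16 mod 3 = 1 — holds.
#2 w − q = 19 − 7 = 12 — holds.
#3 p = 9 lies in [6, 12] — holds.
#4 v = 9 > 7, so we need p ≤ 9; p = 9 ≤ 9 — holds.
#5 p + s = 9 + 3 = 12; 12 < 13 — holds.
#6 s + w = 3 + 19 = 22 — holds.
#7 s = 3, p = 9; distinct — holds.
#8 u − v = 1 − 9 = -8 — holds.
#9 q = 7, t = 4; 7 ≥ 4 — holds.
#10 |9 − 1| = 8; 8 ≤ 8 — holds.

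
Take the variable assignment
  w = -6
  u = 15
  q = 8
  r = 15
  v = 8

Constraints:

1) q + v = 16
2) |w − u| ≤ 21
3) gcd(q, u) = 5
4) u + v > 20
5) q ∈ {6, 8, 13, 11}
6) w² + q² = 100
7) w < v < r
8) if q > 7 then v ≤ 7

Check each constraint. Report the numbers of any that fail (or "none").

1) q + v = 8 + 8 = 16 — OK.
2) |-6 − 15| = 21; 21 ≤ 21 — OK.
3) gcd(8, 15) = 1, not 5 — violated.
4) u + v = 15 + 8 = 23; 23 > 20 — OK.
5) q = 8 is in {6, 8, 13, 11} — OK.
6) w² + q² = (-6)² + 8² = 36 + 64 = 100 — OK.
7) values -6 < 8 < 15 — OK.
8) q = 8 > 7, so we need v ≤ 7; but v = 8 > 7 — violated.

Constraints 3 and 8 are violated.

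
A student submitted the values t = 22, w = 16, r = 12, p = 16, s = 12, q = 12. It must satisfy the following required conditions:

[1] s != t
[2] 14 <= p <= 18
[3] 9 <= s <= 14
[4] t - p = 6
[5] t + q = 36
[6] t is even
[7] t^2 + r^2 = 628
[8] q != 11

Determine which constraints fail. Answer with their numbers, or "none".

[1] s = 12, t = 22; distinct — holds.
[2] p = 16 lies in [14, 18] — holds.
[3] s = 12 lies in [9, 14] — holds.
[4] t - p = 22 - 16 = 6 — holds.
[5] t + q = 22 + 12 = 34, not 36 — does not hold.
[6] t = 22 is even — holds.
[7] t^2 + r^2 = 22^2 + 12^2 = 484 + 144 = 628 — holds.
[8] q = 12, and 12 ≠ 11 — holds.

Constraint 5 is violated.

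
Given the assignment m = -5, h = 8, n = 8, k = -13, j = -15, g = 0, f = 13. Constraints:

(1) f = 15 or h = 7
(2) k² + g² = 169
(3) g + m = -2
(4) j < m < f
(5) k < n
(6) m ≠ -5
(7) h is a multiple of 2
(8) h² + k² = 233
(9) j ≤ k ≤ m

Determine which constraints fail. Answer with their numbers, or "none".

Violated: 1, 3, 6.

(1) f = 13 ≠ 15 and h = 8 ≠ 7; both disjuncts false  false
(2) k² + g² = (-13)² + 0² = 169 + 0 = 169  true
(3) g + m = 0 + (-5) = -5, not -2  false
(4) values -15 < -5 < 13  true
(5) k = -13, n = 8; -13 < 8  true
(6) m = -5, but -5 is required to differ  false
(7) 8 / 2 = 4, so 2 divides 8  true
(8) h² + k² = 8² + (-13)² = 64 + 169 = 233  true
(9) values -15 ≤ -13 ≤ -5  true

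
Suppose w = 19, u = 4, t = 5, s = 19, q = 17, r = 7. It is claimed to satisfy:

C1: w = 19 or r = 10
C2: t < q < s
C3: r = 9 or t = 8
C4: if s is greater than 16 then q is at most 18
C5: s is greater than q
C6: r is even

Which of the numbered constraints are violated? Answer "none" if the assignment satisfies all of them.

No — constraints 3 and 6 are not satisfied.

C1: w = 19 = 19 (first disjunct) — holds.
C2: values 5 < 17 < 19 — holds.
C3: r = 7 ≠ 9 and t = 5 ≠ 8; both disjuncts false — fails.
C4: s = 19 > 16, so we need q ≤ 18; q = 17 ≤ 18 — holds.
C5: s = 19, q = 17; 19 > 17 — holds.
C6: r = 7 is odd — fails.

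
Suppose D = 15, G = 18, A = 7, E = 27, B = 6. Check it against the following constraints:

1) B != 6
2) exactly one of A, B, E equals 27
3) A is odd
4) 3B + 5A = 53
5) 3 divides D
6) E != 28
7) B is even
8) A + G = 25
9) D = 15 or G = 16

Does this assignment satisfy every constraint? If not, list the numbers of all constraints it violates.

Violated: 1.

1) B = 6, but 6 is required to differ  false
2) A=7, B=6, E=27; 1 of them equals 27  true
3) A = 7 is odd  true
4) 3B + 5A = 3(6) + 5(7) = 53  true
5) 15 / 3 = 5, so 3 divides 15  true
6) E = 27, and 27 ≠ 28  true
7) B = 6 is even  true
8) A + G = 7 + 18 = 25  true
9) D = 15 = 15 (first disjunct)  true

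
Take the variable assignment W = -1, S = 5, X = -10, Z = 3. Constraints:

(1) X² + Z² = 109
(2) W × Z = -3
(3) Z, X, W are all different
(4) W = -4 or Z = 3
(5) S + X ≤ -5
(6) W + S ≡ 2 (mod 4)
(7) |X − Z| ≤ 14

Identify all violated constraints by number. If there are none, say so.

(1) X² + Z² = (-10)² + 3² = 100 + 9 = 109 — satisfied.
(2) W × Z = -1 × 3 = -3 — satisfied.
(3) values 3, -10, -1 are pairwise distinct — satisfied.
(4) W = -1 ≠ -4, but Z = 3 = 3 (second disjunct) — satisfied.
(5) S + X = 5 + (-10) = -5; -5 ≤ -5 — satisfied.
(6) W + S = 4; 4 mod 4 = 0, not 2 — violated.
(7) |-10 − 3| = 13; 13 ≤ 14 — satisfied.

No — constraint 6 is not satisfied.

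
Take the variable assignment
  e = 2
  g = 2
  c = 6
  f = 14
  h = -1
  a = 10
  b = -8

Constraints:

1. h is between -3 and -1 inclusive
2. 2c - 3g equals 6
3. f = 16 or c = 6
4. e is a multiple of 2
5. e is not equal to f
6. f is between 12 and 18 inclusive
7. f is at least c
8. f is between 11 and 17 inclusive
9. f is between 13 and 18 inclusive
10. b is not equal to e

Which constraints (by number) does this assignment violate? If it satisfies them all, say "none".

1. h = -1 lies in [-3, -1] — OK.
2. 2c - 3g = 2(6) - 3(2) = 6 — OK.
3. f = 14 ≠ 16, but c = 6 = 6 (second disjunct) — OK.
4. 2 / 2 = 1, so 2 divides 2 — OK.
5. e = 2, f = 14; distinct — OK.
6. f = 14 lies in [12, 18] — OK.
7. f = 14, c = 6; 14 ≥ 6 — OK.
8. f = 14 lies in [11, 17] — OK.
9. f = 14 lies in [13, 18] — OK.
10. b = -8, e = 2; distinct — OK.

No violations.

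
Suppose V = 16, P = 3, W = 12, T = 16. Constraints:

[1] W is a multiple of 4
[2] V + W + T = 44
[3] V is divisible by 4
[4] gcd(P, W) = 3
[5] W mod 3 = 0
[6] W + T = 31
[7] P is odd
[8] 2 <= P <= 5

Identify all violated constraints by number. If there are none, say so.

[1] 12 / 4 = 3, so 4 divides 12 — satisfied.
[2] V + W + T = 16 + 12 + 16 = 44 — satisfied.
[3] 16 / 4 = 4, so 4 divides 16 — satisfied.
[4] gcd(3, 12) = 3 — satisfied.
[5] 12 mod 3 = 0 — satisfied.
[6] W + T = 12 + 16 = 28, not 31 — violated.
[7] P = 3 is odd — satisfied.
[8] P = 3 lies in [2, 5] — satisfied.

Violated: 6.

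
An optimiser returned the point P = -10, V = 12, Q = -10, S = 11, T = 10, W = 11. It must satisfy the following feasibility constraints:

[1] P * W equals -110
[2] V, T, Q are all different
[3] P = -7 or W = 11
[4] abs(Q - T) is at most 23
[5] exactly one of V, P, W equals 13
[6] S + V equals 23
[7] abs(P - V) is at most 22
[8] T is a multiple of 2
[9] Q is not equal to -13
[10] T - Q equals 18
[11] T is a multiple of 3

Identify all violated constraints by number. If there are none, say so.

[1] P * W = -10 * 11 = -110  yes
[2] values 12, 10, -10 are pairwise distinct  yes
[3] P = -10 ≠ -7, but W = 11 = 11 (second disjunct)  yes
[4] abs(-10 - 10) = 20; 20 ≤ 23  yes
[5] V=12, P=-10, W=11; 0 of them equal 13, not exactly one  no
[6] S + V = 11 + 12 = 23  yes
[7] abs(-10 - 12) = 22; 22 ≤ 22  yes
[8] 10 / 2 = 5, so 2 divides 10  yes
[9] Q = -10, and -10 ≠ -13  yes
[10] T - Q = 10 - (-10) = 20, not 18  no
[11] 10 = 3*3 + 1, so 3 does not divide 10  no

Constraints 5, 10, and 11 are violated.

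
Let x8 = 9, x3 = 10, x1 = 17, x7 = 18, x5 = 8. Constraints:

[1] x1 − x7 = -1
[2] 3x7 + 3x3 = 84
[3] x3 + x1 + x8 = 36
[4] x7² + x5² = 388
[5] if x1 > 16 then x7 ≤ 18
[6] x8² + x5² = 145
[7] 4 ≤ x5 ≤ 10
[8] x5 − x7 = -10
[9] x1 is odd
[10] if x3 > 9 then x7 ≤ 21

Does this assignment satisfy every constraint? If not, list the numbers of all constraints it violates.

All constraints are satisfied.

[1] x1 − x7 = 17 − 18 = -1  yes
[2] 3x7 + 3x3 = 3(18) + 3(10) = 84  yes
[3] x3 + x1 + x8 = 10 + 17 + 9 = 36  yes
[4] x7² + x5² = 18² + 8² = 324 + 64 = 388  yes
[5] x1 = 17 > 16, so we need x7 ≤ 18; x7 = 18 ≤ 18  yes
[6] x8² + x5² = 9² + 8² = 81 + 64 = 145  yes
[7] x5 = 8 lies in [4, 10]  yes
[8] x5 − x7 = 8 − 18 = -10  yes
[9] x1 = 17 is odd  yes
[10] x3 = 10 > 9, so we need x7 ≤ 21; x7 = 18 ≤ 21  yes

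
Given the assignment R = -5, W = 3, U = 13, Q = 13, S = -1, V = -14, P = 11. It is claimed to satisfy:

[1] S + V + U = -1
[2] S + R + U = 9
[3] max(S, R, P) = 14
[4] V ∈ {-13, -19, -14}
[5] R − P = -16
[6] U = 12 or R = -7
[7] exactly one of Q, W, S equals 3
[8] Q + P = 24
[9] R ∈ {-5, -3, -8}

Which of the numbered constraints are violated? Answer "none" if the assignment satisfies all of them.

Constraints 1, 2, 3, and 6 are violated.

[1] S + V + U = -1 + (-14) + 13 = -2, not -1 — violated.
[2] S + R + U = -1 + (-5) + 13 = 7, not 9 — violated.
[3] max(-1, -5, 11) = 11, not 14 — violated.
[4] V = -14 is in {-13, -19, -14} — OK.
[5] R − P = -5 − 11 = -16 — OK.
[6] U = 13 ≠ 12 and R = -5 ≠ -7; both disjuncts false — violated.
[7] Q=13, W=3, S=-1; 1 of them equals 3 — OK.
[8] Q + P = 13 + 11 = 24 — OK.
[9] R = -5 is in {-5, -3, -8} — OK.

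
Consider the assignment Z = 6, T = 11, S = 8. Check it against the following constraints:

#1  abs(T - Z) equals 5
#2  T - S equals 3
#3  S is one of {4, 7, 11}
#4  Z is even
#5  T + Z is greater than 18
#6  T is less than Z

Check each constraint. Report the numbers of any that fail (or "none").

No — constraints 3, 5, and 6 are not satisfied.

#1 abs(11 - 6) = 5  yes
#2 T - S = 11 - 8 = 3  yes
#3 S = 8 is not in {4, 7, 11}  no
#4 Z = 6 is even  yes
#5 T + Z = 11 + 6 = 17; 17 ≤ 18, bound 18 not met  no
#6 T = 11, Z = 6; 11 ≥ 6 (want <)  no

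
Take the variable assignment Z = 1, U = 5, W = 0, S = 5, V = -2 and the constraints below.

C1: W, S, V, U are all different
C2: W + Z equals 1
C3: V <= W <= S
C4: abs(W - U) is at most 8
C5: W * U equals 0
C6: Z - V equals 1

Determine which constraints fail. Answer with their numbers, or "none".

C1: S = U = 5, not all different  false
C2: W + Z = 0 + 1 = 1  true
C3: values -2 <= 0 <= 5  true
C4: abs(0 - 5) = 5; 5 ≤ 8  true
C5: W * U = 0 * 5 = 0  true
C6: Z - V = 1 - (-2) = 3, not 1  false

Constraints 1, 6 are violated.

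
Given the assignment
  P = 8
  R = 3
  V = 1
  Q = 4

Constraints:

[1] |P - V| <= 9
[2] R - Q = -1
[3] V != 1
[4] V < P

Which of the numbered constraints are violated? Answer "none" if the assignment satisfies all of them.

[1] |8 - 1| = 7; 7 ≤ 9  holds
[2] R - Q = 3 - 4 = -1  holds
[3] V = 1, but 1 is required to differ  fails
[4] V = 1, P = 8; 1 < 8  holds

The assignment fails constraint 3.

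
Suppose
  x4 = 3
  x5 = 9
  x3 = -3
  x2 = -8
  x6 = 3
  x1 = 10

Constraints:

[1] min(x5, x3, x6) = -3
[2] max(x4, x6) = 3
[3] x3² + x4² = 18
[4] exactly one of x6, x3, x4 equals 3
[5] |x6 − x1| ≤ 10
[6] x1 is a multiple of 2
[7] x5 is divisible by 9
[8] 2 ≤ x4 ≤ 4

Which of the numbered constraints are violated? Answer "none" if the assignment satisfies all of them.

[1] min(9, -3, 3) = -3 — holds.
[2] max(3, 3) = 3 — holds.
[3] x3² + x4² = (-3)² + 3² = 9 + 9 = 18 — holds.
[4] x6=3, x3=-3, x4=3; 2 of them equal 3, not exactly one — fails.
[5] |3 − 10| = 7; 7 ≤ 10 — holds.
[6] 10 / 2 = 5, so 2 divides 10 — holds.
[7] 9 / 9 = 1, so 9 divides 9 — holds.
[8] x4 = 3 lies in [2, 4] — holds.

Constraint 4 is violated.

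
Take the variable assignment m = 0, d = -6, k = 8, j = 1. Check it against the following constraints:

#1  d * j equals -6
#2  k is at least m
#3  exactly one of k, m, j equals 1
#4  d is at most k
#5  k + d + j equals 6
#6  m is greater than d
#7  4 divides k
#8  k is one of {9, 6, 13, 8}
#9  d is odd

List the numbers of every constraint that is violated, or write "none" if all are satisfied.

#1 d * j = -6 * 1 = -6  true
#2 k = 8, m = 0; 8 ≥ 0  true
#3 k=8, m=0, j=1; 1 of them equals 1  true
#4 d = -6, k = 8; -6 ≤ 8  true
#5 k + d + j = 8 + (-6) + 1 = 3, not 6  false
#6 m = 0, d = -6; 0 > -6  true
#7 8 / 4 = 2, so 4 divides 8  true
#8 k = 8 is in {9, 6, 13, 8}  true
#9 d = -6 is even  false

The assignment fails constraints 5, 9.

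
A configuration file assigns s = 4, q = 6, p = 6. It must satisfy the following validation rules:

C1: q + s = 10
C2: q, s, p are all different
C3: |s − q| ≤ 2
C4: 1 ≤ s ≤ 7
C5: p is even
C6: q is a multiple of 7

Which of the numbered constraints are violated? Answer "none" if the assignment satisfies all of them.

C1: q + s = 6 + 4 = 10 — satisfied.
C2: q = p = 6, not all different — violated.
C3: |4 − 6| = 2; 2 ≤ 2 — satisfied.
C4: s = 4 lies in [1, 7] — satisfied.
C5: p = 6 is even — satisfied.
C6: 6 = 7×0 + 6, so 7 does not divide 6 — violated.

No — constraints 2, 6 are not satisfied.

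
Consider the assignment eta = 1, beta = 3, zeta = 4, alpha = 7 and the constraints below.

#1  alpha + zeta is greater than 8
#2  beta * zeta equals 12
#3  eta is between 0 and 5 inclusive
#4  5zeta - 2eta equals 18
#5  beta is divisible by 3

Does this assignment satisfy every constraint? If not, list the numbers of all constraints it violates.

The assignment satisfies every constraint.

#1 alpha + zeta = 7 + 4 = 11; 11 > 8 — satisfied.
#2 beta * zeta = 3 * 4 = 12 — satisfied.
#3 eta = 1 lies in [0, 5] — satisfied.
#4 5zeta - 2eta = 5(4) - 2(1) = 18 — satisfied.
#5 3 / 3 = 1, so 3 divides 3 — satisfied.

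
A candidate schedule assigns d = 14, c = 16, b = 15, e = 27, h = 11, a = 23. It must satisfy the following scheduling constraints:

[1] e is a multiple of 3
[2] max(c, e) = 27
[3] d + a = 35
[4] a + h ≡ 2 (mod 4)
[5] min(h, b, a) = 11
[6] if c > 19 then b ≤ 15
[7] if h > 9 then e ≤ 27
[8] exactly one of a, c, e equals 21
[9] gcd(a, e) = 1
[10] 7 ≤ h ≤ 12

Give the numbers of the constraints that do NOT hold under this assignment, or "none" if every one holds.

Constraints 3, 8 do not hold.

[1] 27 / 3 = 9, so 3 divides 27 — holds.
[2] max(16, 27) = 27 — holds.
[3] d + a = 14 + 23 = 37, not 35 — does not hold.
[4] a + h = 34; 34 mod 4 = 2 — holds.
[5] min(11, 15, 23) = 11 — holds.
[6] c = 16, not > 19; antecedent false, conditional vacuously true — holds.
[7] h = 11 > 9, so we need e ≤ 27; e = 27 ≤ 27 — holds.
[8] a=23, c=16, e=27; 0 of them equal 21, not exactly one — does not hold.
[9] gcd(23, 27) = 1 — holds.
[10] h = 11 lies in [7, 12] — holds.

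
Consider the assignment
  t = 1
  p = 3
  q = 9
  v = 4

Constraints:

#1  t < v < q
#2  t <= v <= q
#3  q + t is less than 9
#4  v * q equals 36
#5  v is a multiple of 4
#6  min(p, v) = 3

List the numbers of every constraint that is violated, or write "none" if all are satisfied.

#1 values 1 < 4 < 9 — OK.
#2 values 1 <= 4 <= 9 — OK.
#3 q + t = 9 + 1 = 10; 10 ≥ 9, bound 9 not met — violated.
#4 v * q = 4 * 9 = 36 — OK.
#5 4 / 4 = 1, so 4 divides 4 — OK.
#6 min(3, 4) = 3 — OK.

No — constraint 3 is not satisfied.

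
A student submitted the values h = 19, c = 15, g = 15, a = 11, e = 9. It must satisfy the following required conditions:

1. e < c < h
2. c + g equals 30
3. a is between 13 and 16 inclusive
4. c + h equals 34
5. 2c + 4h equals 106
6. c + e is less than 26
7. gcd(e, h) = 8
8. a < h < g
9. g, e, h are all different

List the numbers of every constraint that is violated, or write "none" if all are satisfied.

Violated: 3, 7, and 8.

1. values 9 < 15 < 19  OK
2. c + g = 15 + 15 = 30  OK
3. a = 11 is outside [13, 16]  FAIL
4. c + h = 15 + 19 = 34  OK
5. 2c + 4h = 2(15) + 4(19) = 106  OK
6. c + e = 15 + 9 = 24; 24 < 26  OK
7. gcd(9, 19) = 1, not 8  FAIL
8. values 11, 19, 15; h = 19 is not < g = 15  FAIL
9. values 15, 9, 19 are pairwise distinct  OK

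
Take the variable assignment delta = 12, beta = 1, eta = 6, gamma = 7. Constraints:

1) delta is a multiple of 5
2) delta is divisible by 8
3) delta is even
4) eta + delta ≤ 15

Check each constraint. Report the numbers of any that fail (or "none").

Violated: 1, 2, 4.

1) 12 = 5×2 + 2, so 5 does not divide 12 — fails.
2) 12 = 8×1 + 4, so 8 does not divide 12 — fails.
3) delta = 12 is even — holds.
4) eta + delta = 6 + 12 = 18; 18 > 15, bound 15 not met — fails.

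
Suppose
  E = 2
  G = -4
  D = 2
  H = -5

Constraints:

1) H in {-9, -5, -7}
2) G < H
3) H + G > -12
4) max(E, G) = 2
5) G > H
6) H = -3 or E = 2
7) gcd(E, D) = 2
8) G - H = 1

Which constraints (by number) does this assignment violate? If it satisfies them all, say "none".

Constraint 2 does not hold.

1) H = -5 is in {-9, -5, -7}  yes
2) G = -4, H = -5; -4 ≥ -5 (want <)  no
3) H + G = -5 + (-4) = -9; -9 > -12  yes
4) max(2, -4) = 2  yes
5) G = -4, H = -5; -4 > -5  yes
6) H = -5 ≠ -3, but E = 2 = 2 (second disjunct)  yes
7) gcd(2, 2) = 2  yes
8) G - H = -4 - (-5) = 1  yes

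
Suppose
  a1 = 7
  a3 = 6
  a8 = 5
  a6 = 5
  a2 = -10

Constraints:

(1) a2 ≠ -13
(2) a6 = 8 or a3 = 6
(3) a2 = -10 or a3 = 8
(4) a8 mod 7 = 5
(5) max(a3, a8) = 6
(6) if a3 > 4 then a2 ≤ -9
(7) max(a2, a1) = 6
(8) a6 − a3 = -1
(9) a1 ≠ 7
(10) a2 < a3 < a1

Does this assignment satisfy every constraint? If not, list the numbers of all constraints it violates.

(1) a2 = -10, and -10 ≠ -13 — holds.
(2) a6 = 5 ≠ 8, but a3 = 6 = 6 (second disjunct) — holds.
(3) a2 = -10 = -10 (first disjunct) — holds.
(4) 5 mod 7 = 5 — holds.
(5) max(6, 5) = 6 — holds.
(6) a3 = 6 > 4, so we need a2 ≤ -9; a2 = -10 ≤ -9 — holds.
(7) max(-10, 7) = 7, not 6 — does not hold.
(8) a6 − a3 = 5 − 6 = -1 — holds.
(9) a1 = 7, but 7 is required to differ — does not hold.
(10) values -10 < 6 < 7 — holds.

Constraints 7, 9 are violated.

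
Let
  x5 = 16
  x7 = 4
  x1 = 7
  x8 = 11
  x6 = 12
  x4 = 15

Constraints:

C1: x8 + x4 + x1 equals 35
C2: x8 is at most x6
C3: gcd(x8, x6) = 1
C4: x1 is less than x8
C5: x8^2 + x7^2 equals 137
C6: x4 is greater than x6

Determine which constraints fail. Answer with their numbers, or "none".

C1: x8 + x4 + x1 = 11 + 15 + 7 = 33, not 35 — violated.
C2: x8 = 11, x6 = 12; 11 ≤ 12 — satisfied.
C3: gcd(11, 12) = 1 — satisfied.
C4: x1 = 7, x8 = 11; 7 < 11 — satisfied.
C5: x8^2 + x7^2 = 11^2 + 4^2 = 121 + 16 = 137 — satisfied.
C6: x4 = 15, x6 = 12; 15 > 12 — satisfied.

The assignment fails constraint 1.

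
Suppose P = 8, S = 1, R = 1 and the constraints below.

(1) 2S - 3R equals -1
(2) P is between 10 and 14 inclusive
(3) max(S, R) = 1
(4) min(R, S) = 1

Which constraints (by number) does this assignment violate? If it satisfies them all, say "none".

(1) 2S - 3R = 2(1) - 3(1) = -1 — OK.
(2) P = 8 is outside [10, 14] — violated.
(3) max(1, 1) = 1 — OK.
(4) min(1, 1) = 1 — OK.

Constraint 2 is violated.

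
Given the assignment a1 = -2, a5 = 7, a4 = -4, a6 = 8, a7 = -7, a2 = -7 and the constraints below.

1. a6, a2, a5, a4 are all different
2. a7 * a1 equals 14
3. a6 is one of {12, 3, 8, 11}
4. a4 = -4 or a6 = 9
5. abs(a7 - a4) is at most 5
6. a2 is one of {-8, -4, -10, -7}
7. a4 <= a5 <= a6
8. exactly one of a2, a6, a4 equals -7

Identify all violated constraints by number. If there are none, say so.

No violations.

1. values 8, -7, 7, -4 are pairwise distinct — satisfied.
2. a7 * a1 = -7 * (-2) = 14 — satisfied.
3. a6 = 8 is in {12, 3, 8, 11} — satisfied.
4. a4 = -4 = -4 (first disjunct) — satisfied.
5. abs(-7 - (-4)) = 3; 3 ≤ 5 — satisfied.
6. a2 = -7 is in {-8, -4, -10, -7} — satisfied.
7. values -4 <= 7 <= 8 — satisfied.
8. a2=-7, a6=8, a4=-4; 1 of them equals -7 — satisfied.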